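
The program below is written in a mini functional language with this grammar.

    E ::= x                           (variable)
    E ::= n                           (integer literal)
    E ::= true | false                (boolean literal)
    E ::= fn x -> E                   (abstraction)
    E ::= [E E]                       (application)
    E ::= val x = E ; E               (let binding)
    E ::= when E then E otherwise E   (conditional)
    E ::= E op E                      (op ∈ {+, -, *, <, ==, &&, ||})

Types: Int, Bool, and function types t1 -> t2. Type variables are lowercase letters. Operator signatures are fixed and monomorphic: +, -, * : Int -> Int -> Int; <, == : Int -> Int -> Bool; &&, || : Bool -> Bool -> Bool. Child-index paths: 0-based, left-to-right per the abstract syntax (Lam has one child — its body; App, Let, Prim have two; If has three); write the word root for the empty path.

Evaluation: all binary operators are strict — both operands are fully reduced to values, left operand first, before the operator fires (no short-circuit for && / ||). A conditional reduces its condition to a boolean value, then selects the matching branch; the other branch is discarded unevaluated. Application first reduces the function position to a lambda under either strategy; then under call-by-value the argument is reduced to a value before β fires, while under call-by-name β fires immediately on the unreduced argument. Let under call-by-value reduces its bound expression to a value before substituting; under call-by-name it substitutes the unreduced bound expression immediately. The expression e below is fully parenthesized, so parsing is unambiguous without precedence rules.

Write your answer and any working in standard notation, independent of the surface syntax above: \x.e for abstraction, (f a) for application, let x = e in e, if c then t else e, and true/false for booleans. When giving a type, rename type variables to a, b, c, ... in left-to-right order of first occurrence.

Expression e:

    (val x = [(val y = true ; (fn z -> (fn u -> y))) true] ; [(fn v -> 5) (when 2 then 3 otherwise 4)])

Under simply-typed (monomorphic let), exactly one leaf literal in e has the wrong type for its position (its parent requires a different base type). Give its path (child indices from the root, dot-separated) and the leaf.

Trace:
let y : Bool
y : Bool
\u._ : b -> Bool
\z._ : a -> b -> Bool
  unify a -> b -> Bool ~ Bool -> c
  unify a ~ Bool
  unify b -> Bool ~ c
_ _ : b -> Bool
let x : b -> Bool
\v._ : d -> Int
  unify Int ~ Bool
  FAIL: mismatch Int ~ Bool

Answer: 1.1.0 : 2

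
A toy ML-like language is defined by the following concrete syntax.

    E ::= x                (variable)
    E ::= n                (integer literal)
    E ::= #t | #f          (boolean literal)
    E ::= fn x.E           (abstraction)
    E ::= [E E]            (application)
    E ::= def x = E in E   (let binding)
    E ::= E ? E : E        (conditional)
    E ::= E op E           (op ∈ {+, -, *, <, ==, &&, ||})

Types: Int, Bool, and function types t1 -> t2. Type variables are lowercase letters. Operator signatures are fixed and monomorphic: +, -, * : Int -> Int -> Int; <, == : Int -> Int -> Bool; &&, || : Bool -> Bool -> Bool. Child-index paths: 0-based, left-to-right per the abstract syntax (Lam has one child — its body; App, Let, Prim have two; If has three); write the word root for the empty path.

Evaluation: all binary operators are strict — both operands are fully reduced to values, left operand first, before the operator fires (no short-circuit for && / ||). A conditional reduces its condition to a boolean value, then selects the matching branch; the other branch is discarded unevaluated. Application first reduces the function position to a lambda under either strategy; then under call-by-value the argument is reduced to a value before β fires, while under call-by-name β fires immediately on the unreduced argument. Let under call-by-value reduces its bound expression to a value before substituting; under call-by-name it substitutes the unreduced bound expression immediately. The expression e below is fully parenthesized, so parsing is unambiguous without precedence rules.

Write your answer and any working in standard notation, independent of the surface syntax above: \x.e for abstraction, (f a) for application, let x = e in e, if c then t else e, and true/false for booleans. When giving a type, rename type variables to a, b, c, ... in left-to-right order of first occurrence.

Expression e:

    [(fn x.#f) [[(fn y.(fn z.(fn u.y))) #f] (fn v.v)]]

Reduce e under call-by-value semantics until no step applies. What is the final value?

Trace:
step 0: ((\x.false) (((\y.(\z.(\u.y))) false) (\v.v)))
step 1: [beta@1.0] ((\x.false) ((\z.(\u.false)) (\v.v)))
step 2: [beta@1] ((\x.false) (\u.false))
step 3: [beta@root] false

Answer: false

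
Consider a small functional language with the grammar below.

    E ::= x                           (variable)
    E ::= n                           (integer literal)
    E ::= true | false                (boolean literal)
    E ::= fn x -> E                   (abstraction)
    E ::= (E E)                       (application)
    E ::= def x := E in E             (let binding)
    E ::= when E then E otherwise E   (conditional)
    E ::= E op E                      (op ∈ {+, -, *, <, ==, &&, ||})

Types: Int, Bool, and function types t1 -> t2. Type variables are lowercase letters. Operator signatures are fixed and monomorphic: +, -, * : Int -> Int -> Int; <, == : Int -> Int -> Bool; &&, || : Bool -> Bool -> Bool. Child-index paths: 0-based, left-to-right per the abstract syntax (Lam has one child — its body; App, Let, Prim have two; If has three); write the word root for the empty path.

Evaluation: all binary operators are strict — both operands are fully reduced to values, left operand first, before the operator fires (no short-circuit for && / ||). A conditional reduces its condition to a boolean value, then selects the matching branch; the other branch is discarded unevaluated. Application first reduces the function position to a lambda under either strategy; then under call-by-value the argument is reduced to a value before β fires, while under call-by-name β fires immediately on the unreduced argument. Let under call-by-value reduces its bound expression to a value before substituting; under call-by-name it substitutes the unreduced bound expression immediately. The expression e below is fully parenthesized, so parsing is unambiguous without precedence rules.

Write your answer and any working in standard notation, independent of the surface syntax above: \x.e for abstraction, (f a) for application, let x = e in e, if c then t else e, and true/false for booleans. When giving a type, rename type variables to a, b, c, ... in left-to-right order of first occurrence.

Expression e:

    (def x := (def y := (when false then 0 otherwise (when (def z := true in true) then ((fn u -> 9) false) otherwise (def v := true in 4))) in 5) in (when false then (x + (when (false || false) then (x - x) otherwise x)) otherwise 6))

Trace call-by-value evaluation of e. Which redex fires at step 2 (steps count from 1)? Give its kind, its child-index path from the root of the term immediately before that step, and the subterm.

Answer: let at 0.0.0 : (let z = true in true)

Working:
step 0: (let x = (let y = (if false then 0 else (if (let z = true in true) then ((\u.9) false) else (let v = true in 4))) in 5) in (if false then (x + (if (false || false) then (x - x) else x)) else 6))
step 1: [if@0.0] (let x = (let y = (if (let z = true in true) then ((\u.9) false) else (let v = true in 4)) in 5) in (if false then (x + (if (false || false) then (x - x) else x)) else 6))
step 2: [let@0.0.0] (let x = (let y = (if true then ((\u.9) false) else (let v = true in 4)) in 5) in (if false then (x + (if (false || false) then (x - x) else x)) else 6))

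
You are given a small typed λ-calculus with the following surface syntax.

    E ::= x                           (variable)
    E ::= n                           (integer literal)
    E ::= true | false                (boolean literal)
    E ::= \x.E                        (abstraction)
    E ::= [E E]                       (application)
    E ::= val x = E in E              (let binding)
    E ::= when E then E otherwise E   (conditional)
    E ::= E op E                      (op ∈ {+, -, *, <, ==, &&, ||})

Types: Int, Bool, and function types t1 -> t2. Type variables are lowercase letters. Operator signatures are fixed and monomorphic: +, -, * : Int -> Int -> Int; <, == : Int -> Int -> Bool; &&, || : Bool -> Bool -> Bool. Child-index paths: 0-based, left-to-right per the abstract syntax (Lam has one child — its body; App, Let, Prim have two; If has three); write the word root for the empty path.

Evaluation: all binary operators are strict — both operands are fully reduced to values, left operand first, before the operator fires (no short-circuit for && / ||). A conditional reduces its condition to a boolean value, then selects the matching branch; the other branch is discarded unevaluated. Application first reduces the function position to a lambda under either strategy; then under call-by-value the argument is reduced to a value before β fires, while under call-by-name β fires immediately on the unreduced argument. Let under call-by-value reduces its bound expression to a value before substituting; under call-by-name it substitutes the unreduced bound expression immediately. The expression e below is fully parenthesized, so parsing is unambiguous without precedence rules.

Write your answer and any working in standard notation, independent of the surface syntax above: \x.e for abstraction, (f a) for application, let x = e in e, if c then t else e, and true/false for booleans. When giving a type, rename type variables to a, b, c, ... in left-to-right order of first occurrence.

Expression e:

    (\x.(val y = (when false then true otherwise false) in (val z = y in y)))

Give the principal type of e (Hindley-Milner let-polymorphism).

Answer: a -> Bool

Trace:
  unify Bool ~ Bool
  unify Bool ~ Bool
let y : Bool
y : Bool
let z : Bool
y : Bool
\x._ : a -> Bool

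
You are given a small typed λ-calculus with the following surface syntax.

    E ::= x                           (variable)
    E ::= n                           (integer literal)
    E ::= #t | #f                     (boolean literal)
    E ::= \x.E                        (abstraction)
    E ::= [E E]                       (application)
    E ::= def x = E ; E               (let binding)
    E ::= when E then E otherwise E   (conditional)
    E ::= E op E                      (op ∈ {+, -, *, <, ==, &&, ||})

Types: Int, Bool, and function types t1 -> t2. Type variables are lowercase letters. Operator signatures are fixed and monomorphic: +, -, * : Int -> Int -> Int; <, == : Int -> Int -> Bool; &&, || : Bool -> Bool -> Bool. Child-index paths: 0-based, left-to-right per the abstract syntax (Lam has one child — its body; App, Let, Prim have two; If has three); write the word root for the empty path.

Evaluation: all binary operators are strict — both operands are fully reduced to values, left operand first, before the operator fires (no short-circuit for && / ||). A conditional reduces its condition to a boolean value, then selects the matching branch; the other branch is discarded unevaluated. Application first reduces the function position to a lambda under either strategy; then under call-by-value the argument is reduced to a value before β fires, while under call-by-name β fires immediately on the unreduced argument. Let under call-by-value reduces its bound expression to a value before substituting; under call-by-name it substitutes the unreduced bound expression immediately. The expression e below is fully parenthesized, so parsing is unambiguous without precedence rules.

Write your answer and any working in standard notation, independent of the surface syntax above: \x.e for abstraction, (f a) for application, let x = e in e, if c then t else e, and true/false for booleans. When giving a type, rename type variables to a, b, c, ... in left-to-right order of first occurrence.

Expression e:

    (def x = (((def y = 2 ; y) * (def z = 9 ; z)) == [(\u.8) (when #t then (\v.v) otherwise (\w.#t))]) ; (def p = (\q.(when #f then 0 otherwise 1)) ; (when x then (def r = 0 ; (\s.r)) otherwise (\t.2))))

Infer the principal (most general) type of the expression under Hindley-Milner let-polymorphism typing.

Working:
let y : Int
y : Int
  unify Int ~ Int
let z : Int
z : Int
  unify Int ~ Int
  unify Int ~ Int
\u._ : a -> Int
  unify Bool ~ Bool
v : b
\v._ : b -> b
\w._ : c -> Bool
  unify b -> b ~ c -> Bool
  unify b ~ c
  unify c ~ Bool
  unify a -> Int ~ (Bool -> Bool) -> d
  unify a ~ Bool -> Bool
  unify Int ~ d
_ _ : Int
  unify Int ~ Int
let x : Bool
  unify Bool ~ Bool
  unify Int ~ Int
\q._ : e -> Int
let p : forall. e -> Int
x : Bool
  unify Bool ~ Bool
let r : Int
r : Int
\s._ : f -> Int
\t._ : g -> Int
  unify f -> Int ~ g -> Int
  unify f ~ g
  unify Int ~ Int

Answer: a -> Int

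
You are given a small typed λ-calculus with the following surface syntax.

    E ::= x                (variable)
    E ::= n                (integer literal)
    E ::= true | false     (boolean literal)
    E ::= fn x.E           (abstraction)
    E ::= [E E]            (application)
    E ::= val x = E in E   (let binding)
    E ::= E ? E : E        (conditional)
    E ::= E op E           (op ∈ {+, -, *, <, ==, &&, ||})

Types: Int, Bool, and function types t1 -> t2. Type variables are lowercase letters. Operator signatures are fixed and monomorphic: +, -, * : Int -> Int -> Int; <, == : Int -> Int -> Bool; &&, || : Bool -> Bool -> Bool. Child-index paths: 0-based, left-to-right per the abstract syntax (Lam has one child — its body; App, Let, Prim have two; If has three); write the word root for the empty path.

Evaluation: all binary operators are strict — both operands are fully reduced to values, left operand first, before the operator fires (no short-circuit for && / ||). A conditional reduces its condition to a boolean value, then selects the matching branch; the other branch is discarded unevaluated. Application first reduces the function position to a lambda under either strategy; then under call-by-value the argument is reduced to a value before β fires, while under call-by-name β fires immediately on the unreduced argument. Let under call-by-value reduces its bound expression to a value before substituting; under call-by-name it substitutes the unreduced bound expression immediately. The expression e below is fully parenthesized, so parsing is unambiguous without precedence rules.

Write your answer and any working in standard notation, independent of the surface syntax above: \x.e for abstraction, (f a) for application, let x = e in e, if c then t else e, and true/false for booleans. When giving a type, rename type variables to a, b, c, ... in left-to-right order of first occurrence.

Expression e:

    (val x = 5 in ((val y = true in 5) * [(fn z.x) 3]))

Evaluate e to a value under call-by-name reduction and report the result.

Derivation:
step 0: (let x = 5 in ((let y = true in 5) * ((\z.x) 3)))
step 1: [let@root] ((let y = true in 5) * ((\z.5) 3))
step 2: [let@0] (5 * ((\z.5) 3))
step 3: [beta@1] (5 * 5)
step 4: [delta@root] 25

Answer: 25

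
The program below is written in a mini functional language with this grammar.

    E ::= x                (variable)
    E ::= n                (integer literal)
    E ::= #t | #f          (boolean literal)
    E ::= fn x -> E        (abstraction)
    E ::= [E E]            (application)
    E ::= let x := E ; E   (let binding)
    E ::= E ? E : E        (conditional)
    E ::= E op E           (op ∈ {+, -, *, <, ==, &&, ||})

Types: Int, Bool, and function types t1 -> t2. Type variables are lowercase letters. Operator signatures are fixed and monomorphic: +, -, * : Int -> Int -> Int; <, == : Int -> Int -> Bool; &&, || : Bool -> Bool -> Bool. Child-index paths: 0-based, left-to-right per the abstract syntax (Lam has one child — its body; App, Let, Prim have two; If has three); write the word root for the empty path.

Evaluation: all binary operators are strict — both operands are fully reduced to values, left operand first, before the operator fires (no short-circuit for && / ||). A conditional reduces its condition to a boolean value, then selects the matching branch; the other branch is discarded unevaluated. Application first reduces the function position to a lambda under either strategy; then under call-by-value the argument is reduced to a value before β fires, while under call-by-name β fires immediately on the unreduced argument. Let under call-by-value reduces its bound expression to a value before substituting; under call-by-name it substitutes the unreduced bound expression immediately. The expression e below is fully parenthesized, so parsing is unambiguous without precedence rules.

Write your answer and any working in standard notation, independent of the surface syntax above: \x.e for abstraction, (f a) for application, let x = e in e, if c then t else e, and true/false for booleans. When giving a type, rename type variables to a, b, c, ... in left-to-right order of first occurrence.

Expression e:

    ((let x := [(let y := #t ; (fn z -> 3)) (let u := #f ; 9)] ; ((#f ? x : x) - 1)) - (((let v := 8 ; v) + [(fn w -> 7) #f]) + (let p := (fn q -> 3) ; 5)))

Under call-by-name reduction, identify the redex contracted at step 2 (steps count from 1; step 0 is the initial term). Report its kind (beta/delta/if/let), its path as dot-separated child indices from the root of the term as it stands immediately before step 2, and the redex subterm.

Derivation:
step 0: ((let x = ((let y = true in (\z.3)) (let u = false in 9)) in ((if false then x else x) - 1)) - (((let v = 8 in v) + ((\w.7) false)) + (let p = (\q.3) in 5)))
step 1: [let@0] (((if false then ((let y = true in (\z.3)) (let u = false in 9)) else ((let y = true in (\z.3)) (let u = false in 9))) - 1) - (((let v = 8 in v) + ((\w.7) false)) + (let p = (\q.3) in 5)))
step 2: [if@0.0] ((((let y = true in (\z.3)) (let u = false in 9)) - 1) - (((let v = 8 in v) + ((\w.7) false)) + (let p = (\q.3) in 5)))

Answer: if at 0.0 : (if false then ((let y = true in (\z.3)) (let u = false in 9)) else ((let y = true in (\z.3)) (let u = false in 9)))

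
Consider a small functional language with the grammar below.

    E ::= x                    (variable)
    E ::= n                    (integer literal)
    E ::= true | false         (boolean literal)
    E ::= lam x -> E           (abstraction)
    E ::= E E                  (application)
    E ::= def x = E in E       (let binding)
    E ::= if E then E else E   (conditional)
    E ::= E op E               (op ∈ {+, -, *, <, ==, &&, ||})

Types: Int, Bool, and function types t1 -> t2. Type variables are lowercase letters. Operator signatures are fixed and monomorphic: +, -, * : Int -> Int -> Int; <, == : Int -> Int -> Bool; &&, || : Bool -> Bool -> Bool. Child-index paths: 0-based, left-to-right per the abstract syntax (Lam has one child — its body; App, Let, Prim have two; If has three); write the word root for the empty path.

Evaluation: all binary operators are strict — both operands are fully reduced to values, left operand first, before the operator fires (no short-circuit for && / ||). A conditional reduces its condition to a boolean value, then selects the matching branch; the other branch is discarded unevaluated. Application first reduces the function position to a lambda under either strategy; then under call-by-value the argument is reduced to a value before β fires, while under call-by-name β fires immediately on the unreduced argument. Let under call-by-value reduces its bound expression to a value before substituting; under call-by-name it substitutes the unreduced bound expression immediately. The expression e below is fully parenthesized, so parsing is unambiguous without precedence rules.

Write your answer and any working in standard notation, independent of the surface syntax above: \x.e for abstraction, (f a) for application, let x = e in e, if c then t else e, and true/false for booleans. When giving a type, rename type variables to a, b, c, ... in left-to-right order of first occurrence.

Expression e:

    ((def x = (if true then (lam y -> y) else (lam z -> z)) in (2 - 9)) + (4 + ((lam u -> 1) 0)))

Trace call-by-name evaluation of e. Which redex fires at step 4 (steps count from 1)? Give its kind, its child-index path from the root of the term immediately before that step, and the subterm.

Working:
step 0: ((let x = (if true then (\y.y) else (\z.z)) in (2 - 9)) + (4 + ((\u.1) 0)))
step 1: [let@0] ((2 - 9) + (4 + ((\u.1) 0)))
step 2: [delta@0] (-7 + (4 + ((\u.1) 0)))
step 3: [beta@1.1] (-7 + (4 + 1))
step 4: [delta@1] (-7 + 5)

Answer: delta at 1 : (4 + 1)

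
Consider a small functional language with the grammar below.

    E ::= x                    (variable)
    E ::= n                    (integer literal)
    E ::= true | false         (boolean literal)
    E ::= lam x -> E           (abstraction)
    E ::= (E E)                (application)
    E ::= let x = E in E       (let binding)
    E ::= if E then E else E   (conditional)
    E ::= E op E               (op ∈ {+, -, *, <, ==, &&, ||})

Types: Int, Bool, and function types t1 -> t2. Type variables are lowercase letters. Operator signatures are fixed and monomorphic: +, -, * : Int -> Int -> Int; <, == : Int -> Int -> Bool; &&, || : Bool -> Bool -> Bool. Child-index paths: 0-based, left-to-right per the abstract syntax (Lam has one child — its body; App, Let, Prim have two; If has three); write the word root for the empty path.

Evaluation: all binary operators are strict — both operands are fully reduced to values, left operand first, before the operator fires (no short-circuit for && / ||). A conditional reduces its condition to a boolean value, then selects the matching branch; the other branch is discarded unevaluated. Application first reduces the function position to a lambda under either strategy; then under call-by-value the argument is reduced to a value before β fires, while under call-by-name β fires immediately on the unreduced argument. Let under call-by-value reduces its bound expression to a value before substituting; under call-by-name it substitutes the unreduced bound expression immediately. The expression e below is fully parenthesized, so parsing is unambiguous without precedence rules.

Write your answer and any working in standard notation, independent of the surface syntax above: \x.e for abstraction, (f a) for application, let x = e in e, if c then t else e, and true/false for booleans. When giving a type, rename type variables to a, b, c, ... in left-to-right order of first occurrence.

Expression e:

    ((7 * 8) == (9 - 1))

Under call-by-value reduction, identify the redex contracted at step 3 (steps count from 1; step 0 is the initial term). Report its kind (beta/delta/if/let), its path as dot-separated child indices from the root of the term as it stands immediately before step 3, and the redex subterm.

Answer: delta at root : (56 == 8)

Working:
step 0: ((7 * 8) == (9 - 1))
step 1: [delta@0] (56 == (9 - 1))
step 2: [delta@1] (56 == 8)
step 3: [delta@root] false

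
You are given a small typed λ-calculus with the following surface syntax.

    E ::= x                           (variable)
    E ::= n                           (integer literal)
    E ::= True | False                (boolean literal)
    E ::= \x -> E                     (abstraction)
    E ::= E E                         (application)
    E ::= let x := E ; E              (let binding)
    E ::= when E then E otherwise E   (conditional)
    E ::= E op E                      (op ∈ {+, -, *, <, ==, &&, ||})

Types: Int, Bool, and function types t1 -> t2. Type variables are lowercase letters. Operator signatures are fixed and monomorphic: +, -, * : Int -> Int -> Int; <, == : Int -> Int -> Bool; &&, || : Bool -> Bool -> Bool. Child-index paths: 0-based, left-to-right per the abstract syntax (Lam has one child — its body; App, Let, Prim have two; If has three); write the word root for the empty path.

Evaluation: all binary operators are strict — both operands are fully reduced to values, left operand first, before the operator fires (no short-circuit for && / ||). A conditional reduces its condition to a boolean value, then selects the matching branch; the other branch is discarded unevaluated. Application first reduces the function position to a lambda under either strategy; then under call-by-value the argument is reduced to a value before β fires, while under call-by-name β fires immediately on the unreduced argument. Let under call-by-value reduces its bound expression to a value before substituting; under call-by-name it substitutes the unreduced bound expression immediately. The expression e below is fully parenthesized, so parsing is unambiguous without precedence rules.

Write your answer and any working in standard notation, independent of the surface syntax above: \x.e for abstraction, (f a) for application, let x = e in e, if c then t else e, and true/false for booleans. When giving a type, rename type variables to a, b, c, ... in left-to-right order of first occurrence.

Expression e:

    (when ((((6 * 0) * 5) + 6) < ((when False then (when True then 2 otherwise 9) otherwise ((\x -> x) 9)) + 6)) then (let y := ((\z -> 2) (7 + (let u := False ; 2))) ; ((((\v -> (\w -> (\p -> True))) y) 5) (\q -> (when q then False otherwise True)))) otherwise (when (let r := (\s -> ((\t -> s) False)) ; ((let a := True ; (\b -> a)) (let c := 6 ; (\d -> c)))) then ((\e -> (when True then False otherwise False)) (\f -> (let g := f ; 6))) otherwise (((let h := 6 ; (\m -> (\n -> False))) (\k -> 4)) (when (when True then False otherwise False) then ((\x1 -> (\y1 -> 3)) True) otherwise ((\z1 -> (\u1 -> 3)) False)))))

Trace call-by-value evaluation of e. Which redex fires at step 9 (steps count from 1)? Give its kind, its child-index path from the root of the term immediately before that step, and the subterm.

Answer: let at 0.1.1 : (let u = false in 2)

Derivation:
step 0: (if ((((6 * 0) * 5) + 6) < ((if false then (if true then 2 else 9) else ((\x.x) 9)) + 6)) then (let y = ((\z.2) (7 + (let u = false in 2))) in ((((\v.(\w.(\p.true))) y) 5) (\q.(if q then false else true)))) else (if (let r = (\s.((\t.s) false)) in ((let a = true in (\b.a)) (let c = 6 in (\d.c)))) then ((\e.(if true then false else false)) (\f.(let g = f in 6))) else (((let h = 6 in (\m.(\n.false))) (\k.4)) (if (if true then false else false) then ((\x1.(\y1.3)) true) else ((\z1.(\u1.3)) false)))))
step 1: [delta@0.0.0.0] (if (((0 * 5) + 6) < ((if false then (if true then 2 else 9) else ((\x.x) 9)) + 6)) then (let y = ((\z.2) (7 + (let u = false in 2))) in ((((\v.(\w.(\p.true))) y) 5) (\q.(if q then false else true)))) else (if (let r = (\s.((\t.s) false)) in ((let a = true in (\b.a)) (let c = 6 in (\d.c)))) then ((\e.(if true then false else false)) (\f.(let g = f in 6))) else (((let h = 6 in (\m.(\n.false))) (\k.4)) (if (if true then false else false) then ((\x1.(\y1.3)) true) else ((\z1.(\u1.3)) false)))))
step 2: [delta@0.0.0] (if ((0 + 6) < ((if false then (if true then 2 else 9) else ((\x.x) 9)) + 6)) then (let y = ((\z.2) (7 + (let u = false in 2))) in ((((\v.(\w.(\p.true))) y) 5) (\q.(if q then false else true)))) else (if (let r = (\s.((\t.s) false)) in ((let a = true in (\b.a)) (let c = 6 in (\d.c)))) then ((\e.(if true then false else false)) (\f.(let g = f in 6))) else (((let h = 6 in (\m.(\n.false))) (\k.4)) (if (if true then false else false) then ((\x1.(\y1.3)) true) else ((\z1.(\u1.3)) false)))))
step 3: [delta@0.0] (if (6 < ((if false then (if true then 2 else 9) else ((\x.x) 9)) + 6)) then (let y = ((\z.2) (7 + (let u = false in 2))) in ((((\v.(\w.(\p.true))) y) 5) (\q.(if q then false else true)))) else (if (let r = (\s.((\t.s) false)) in ((let a = true in (\b.a)) (let c = 6 in (\d.c)))) then ((\e.(if true then false else false)) (\f.(let g = f in 6))) else (((let h = 6 in (\m.(\n.false))) (\k.4)) (if (if true then false else false) then ((\x1.(\y1.3)) true) else ((\z1.(\u1.3)) false)))))
step 4: [if@0.1.0] (if (6 < (((\x.x) 9) + 6)) then (let y = ((\z.2) (7 + (let u = false in 2))) in ((((\v.(\w.(\p.true))) y) 5) (\q.(if q then false else true)))) else (if (let r = (\s.((\t.s) false)) in ((let a = true in (\b.a)) (let c = 6 in (\d.c)))) then ((\e.(if true then false else false)) (\f.(let g = f in 6))) else (((let h = 6 in (\m.(\n.false))) (\k.4)) (if (if true then false else false) then ((\x1.(\y1.3)) true) else ((\z1.(\u1.3)) false)))))
step 5: [beta@0.1.0] (if (6 < (9 + 6)) then (let y = ((\z.2) (7 + (let u = false in 2))) in ((((\v.(\w.(\p.true))) y) 5) (\q.(if q then false else true)))) else (if (let r = (\s.((\t.s) false)) in ((let a = true in (\b.a)) (let c = 6 in (\d.c)))) then ((\e.(if true then false else false)) (\f.(let g = f in 6))) else (((let h = 6 in (\m.(\n.false))) (\k.4)) (if (if true then false else false) then ((\x1.(\y1.3)) true) else ((\z1.(\u1.3)) false)))))
step 6: [delta@0.1] (if (6 < 15) then (let y = ((\z.2) (7 + (let u = false in 2))) in ((((\v.(\w.(\p.true))) y) 5) (\q.(if q then false else true)))) else (if (let r = (\s.((\t.s) false)) in ((let a = true in (\b.a)) (let c = 6 in (\d.c)))) then ((\e.(if true then false else false)) (\f.(let g = f in 6))) else (((let h = 6 in (\m.(\n.false))) (\k.4)) (if (if true then false else false) then ((\x1.(\y1.3)) true) else ((\z1.(\u1.3)) false)))))
step 7: [delta@0] (if true then (let y = ((\z.2) (7 + (let u = false in 2))) in ((((\v.(\w.(\p.true))) y) 5) (\q.(if q then false else true)))) else (if (let r = (\s.((\t.s) false)) in ((let a = true in (\b.a)) (let c = 6 in (\d.c)))) then ((\e.(if true then false else false)) (\f.(let g = f in 6))) else (((let h = 6 in (\m.(\n.false))) (\k.4)) (if (if true then false else false) then ((\x1.(\y1.3)) true) else ((\z1.(\u1.3)) false)))))
step 8: [if@root] (let y = ((\z.2) (7 + (let u = false in 2))) in ((((\v.(\w.(\p.true))) y) 5) (\q.(if q then false else true))))
step 9: [let@0.1.1] (let y = ((\z.2) (7 + 2)) in ((((\v.(\w.(\p.true))) y) 5) (\q.(if q then false else true))))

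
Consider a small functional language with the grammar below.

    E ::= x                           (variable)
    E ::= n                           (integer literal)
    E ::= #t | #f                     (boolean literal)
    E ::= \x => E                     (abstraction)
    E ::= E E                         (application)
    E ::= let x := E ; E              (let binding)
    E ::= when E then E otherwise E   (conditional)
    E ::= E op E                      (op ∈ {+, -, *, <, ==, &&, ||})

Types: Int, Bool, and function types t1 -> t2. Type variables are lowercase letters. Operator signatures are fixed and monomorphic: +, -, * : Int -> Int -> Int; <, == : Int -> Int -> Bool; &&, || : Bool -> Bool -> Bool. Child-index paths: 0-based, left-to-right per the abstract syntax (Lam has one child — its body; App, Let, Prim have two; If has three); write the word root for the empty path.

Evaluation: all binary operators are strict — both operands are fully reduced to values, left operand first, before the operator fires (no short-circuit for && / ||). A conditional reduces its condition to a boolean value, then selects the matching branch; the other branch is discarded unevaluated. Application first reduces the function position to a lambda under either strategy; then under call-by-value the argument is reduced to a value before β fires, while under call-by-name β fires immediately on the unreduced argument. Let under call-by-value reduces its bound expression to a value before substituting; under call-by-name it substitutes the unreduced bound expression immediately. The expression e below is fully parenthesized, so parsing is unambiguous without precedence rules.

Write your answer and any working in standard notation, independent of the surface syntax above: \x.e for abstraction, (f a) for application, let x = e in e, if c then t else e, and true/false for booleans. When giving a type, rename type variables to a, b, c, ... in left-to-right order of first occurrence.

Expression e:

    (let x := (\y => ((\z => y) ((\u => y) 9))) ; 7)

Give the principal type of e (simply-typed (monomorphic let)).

Answer: Int

Trace:
y : a
\z._ : b -> a
y : a
\u._ : c -> a
  unify c -> a ~ Int -> d
  unify c ~ Int
  unify a ~ d
_ _ : d
  unify b -> d ~ d -> e
  unify b ~ d
  unify d ~ e
_ _ : e
\y._ : e -> e
let x : e -> e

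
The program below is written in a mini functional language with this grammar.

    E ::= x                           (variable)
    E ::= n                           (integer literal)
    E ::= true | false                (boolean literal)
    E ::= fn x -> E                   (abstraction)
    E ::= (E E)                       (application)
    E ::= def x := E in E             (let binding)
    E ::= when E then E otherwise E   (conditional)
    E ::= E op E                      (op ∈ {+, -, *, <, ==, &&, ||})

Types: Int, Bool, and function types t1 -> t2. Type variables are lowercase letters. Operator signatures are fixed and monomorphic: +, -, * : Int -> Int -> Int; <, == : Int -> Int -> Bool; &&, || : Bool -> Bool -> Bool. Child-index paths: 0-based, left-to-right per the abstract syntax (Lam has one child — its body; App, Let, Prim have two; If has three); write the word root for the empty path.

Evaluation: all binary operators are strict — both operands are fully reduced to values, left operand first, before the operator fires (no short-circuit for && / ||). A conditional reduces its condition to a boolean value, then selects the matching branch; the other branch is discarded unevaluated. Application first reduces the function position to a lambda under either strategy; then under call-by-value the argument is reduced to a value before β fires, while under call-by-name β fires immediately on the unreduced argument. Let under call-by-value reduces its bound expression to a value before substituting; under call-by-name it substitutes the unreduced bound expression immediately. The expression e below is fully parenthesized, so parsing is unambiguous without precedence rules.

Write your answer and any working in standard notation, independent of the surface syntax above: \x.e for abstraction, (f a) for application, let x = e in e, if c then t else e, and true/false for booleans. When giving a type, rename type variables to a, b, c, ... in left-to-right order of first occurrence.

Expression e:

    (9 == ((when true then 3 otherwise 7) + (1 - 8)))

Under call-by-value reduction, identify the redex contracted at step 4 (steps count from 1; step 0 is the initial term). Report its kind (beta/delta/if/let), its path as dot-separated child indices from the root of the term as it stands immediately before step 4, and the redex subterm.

Working:
step 0: (9 == ((if true then 3 else 7) + (1 - 8)))
step 1: [if@1.0] (9 == (3 + (1 - 8)))
step 2: [delta@1.1] (9 == (3 + -7))
step 3: [delta@1] (9 == -4)
step 4: [delta@root] false

Answer: delta at root : (9 == -4)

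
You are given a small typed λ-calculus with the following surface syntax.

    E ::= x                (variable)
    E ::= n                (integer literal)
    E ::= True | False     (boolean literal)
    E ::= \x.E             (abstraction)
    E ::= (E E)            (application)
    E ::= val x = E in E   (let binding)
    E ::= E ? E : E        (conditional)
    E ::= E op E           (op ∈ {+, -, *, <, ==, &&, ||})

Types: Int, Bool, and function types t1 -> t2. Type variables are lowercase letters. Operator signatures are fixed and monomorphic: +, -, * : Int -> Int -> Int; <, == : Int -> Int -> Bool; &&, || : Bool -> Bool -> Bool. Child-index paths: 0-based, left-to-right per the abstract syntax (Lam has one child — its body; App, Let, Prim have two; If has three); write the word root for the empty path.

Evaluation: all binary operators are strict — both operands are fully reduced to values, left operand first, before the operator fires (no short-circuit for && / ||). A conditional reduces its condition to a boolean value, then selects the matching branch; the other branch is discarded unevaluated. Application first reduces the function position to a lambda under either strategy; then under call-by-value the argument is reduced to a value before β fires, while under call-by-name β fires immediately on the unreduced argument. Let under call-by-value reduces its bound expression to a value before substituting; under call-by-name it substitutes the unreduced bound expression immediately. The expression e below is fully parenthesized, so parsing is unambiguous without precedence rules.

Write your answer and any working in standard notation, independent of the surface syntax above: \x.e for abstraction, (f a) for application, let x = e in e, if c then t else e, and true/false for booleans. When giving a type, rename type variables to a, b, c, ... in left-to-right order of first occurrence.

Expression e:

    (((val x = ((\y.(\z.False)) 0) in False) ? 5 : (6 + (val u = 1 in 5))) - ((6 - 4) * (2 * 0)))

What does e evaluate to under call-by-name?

Answer: 11

Derivation:
step 0: ((if (let x = ((\y.(\z.false)) 0) in false) then 5 else (6 + (let u = 1 in 5))) - ((6 - 4) * (2 * 0)))
step 1: [let@0.0] ((if false then 5 else (6 + (let u = 1 in 5))) - ((6 - 4) * (2 * 0)))
step 2: [if@0] ((6 + (let u = 1 in 5)) - ((6 - 4) * (2 * 0)))
step 3: [let@0.1] ((6 + 5) - ((6 - 4) * (2 * 0)))
step 4: [delta@0] (11 - ((6 - 4) * (2 * 0)))
step 5: [delta@1.0] (11 - (2 * (2 * 0)))
step 6: [delta@1.1] (11 - (2 * 0))
step 7: [delta@1] (11 - 0)
step 8: [delta@root] 11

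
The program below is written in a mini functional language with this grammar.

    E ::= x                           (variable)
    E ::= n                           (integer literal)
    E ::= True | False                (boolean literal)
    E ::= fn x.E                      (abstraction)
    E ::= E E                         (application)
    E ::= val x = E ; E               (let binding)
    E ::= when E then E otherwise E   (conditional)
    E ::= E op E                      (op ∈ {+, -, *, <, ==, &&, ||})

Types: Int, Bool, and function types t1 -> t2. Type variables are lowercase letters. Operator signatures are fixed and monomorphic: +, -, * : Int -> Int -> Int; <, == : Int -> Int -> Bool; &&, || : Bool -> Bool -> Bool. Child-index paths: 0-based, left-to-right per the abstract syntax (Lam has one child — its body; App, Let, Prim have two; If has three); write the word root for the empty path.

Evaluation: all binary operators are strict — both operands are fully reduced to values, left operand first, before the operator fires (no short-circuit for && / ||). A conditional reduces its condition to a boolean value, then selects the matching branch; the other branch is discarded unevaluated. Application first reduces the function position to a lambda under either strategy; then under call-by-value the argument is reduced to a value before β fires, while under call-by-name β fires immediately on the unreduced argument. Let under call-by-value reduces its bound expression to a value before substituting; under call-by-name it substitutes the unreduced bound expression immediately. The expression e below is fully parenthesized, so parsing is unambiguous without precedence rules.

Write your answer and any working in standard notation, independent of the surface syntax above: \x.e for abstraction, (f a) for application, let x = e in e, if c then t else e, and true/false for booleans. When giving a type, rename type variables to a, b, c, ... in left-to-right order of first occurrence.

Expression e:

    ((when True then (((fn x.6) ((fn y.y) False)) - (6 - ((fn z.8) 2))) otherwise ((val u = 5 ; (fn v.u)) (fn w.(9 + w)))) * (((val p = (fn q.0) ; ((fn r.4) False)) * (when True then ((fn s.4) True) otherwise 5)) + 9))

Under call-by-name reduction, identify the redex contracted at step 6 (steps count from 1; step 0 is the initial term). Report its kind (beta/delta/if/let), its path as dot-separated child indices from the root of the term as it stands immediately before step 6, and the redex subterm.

Answer: let at 1.0.0 : (let p = (\q.0) in ((\r.4) false))

Derivation:
step 0: ((if true then (((\x.6) ((\y.y) false)) - (6 - ((\z.8) 2))) else ((let u = 5 in (\v.u)) (\w.(9 + w)))) * (((let p = (\q.0) in ((\r.4) false)) * (if true then ((\s.4) true) else 5)) + 9))
step 1: [if@0] ((((\x.6) ((\y.y) false)) - (6 - ((\z.8) 2))) * (((let p = (\q.0) in ((\r.4) false)) * (if true then ((\s.4) true) else 5)) + 9))
step 2: [beta@0.0] ((6 - (6 - ((\z.8) 2))) * (((let p = (\q.0) in ((\r.4) false)) * (if true then ((\s.4) true) else 5)) + 9))
step 3: [beta@0.1.1] ((6 - (6 - 8)) * (((let p = (\q.0) in ((\r.4) false)) * (if true then ((\s.4) true) else 5)) + 9))
step 4: [delta@0.1] ((6 - -2) * (((let p = (\q.0) in ((\r.4) false)) * (if true then ((\s.4) true) else 5)) + 9))
step 5: [delta@0] (8 * (((let p = (\q.0) in ((\r.4) false)) * (if true then ((\s.4) true) else 5)) + 9))
step 6: [let@1.0.0] (8 * ((((\r.4) false) * (if true then ((\s.4) true) else 5)) + 9))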